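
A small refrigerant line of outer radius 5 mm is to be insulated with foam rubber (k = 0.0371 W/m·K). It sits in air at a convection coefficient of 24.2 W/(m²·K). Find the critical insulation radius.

For a cylinder r_cr = k/h = 0.0371/24.2
r_cr = 1.53 mm; since the bare radius (5 mm) is above r_cr, any added insulation will reduce heat loss.

r_cr ≈ 1.53 mm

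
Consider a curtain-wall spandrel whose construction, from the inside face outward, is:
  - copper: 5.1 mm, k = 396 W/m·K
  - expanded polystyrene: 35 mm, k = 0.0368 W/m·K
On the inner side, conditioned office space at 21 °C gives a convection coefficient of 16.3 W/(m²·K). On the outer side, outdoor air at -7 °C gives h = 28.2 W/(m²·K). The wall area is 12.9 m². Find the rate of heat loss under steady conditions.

Series thermal resistances:
R_inner film = 1/(h_i·A) = 1/(16.3×12.9) = 0.004756 K/W
R_copper = L/(kA) = 0.0051/(396×12.9) = 9.984×10^-7 K/W
R_expanded polystyrene = L/(kA) = 0.035/(0.0368×12.9) = 0.07373 K/W
R_outer film = 1/(h_o·A) = 1/(28.2×12.9) = 0.002749 K/W
R_total = 0.08123 K/W
Q = ΔT / R_total = 28 / 0.08123

Q ≈ 345 W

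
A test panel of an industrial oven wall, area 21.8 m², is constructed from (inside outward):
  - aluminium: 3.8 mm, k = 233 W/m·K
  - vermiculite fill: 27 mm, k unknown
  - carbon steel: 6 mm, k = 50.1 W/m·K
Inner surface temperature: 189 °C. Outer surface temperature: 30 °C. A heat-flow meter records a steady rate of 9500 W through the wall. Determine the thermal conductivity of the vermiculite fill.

k ≈ 0.074 W/(m·K)

Treating each layer as a thermal resistance in series:
R_aluminium = L/(kA) = 0.0038/(233×21.8) = 7.481×10^-7 K/W
R_carbon steel = L/(kA) = 0.006/(50.1×21.8) = 5.494×10^-6 K/W
Sum of known resistances R_other = 6.242×10^-6 K/W
Total R = ΔT/Q = 159/9500 = 0.01674 K/W
R_vermiculite fill = R_total − R_other = 0.01673 K/W
k = L/(R·A) = 0.027/(0.01673×21.8)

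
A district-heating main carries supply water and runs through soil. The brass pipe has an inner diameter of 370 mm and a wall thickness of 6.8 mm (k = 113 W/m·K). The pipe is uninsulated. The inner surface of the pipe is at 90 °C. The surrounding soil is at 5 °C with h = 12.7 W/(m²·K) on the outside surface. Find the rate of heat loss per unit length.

Cylindrical conduction, so R = ln(r₂/r₁)/(2πkL) per layer, in series:
R_brass pipe wall = ln(191.8/185)/(2π×113×1) = 5.084×10^-5 K/W
R_outer film = 1/(h_o·2πr_oL) = 1/(12.7×2π×0.1918×1) = 0.06534 K/W
R_total = 0.06539 K/W
Q = ΔT/R_total = 85/0.06539

q′ ≈ 1300 W/m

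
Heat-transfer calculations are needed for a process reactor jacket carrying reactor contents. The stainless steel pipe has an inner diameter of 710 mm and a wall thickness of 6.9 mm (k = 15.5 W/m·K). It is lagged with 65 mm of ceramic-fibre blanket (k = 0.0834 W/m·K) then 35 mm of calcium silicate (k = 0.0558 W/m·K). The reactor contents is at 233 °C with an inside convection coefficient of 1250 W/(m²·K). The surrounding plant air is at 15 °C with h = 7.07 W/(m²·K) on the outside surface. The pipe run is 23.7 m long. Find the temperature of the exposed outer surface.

T ≈ 33 °C

Cylindrical conduction, so R = ln(r₂/r₁)/(2πkL) per layer, in series:
R_inner film = 1/(h_i·2πr₁L) = 1/(1250×2π×0.355×23.7) = 1.513×10^-5 K/W
R_stainless steel pipe wall = ln(361.9/355)/(2π×15.5×23.7) = 8.34×10^-6 K/W
R_ceramic-fibre blanket = ln(426.9/361.9)/(2π×0.0834×23.7) = 0.0133 K/W
R_calcium silicate = ln(461.9/426.9)/(2π×0.0558×23.7) = 0.009483 K/W
R_outer film = 1/(h_o·2πr_oL) = 1/(7.07×2π×0.4619×23.7) = 0.002056 K/W
R_total = 0.02486 K/W
Q = ΔT/R_total = 218/0.02486
Q = 8770 W
T_interface = T_inner − Q·ΣR(inner→interface) = 233 − 8770×0.02281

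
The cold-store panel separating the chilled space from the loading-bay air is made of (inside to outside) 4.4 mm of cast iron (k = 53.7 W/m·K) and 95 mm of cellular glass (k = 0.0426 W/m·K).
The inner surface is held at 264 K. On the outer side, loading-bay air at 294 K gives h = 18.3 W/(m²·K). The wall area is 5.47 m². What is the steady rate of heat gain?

Q ≈ 71.8 W

Series thermal resistances:
R_cast iron = L/(kA) = 0.0044/(53.7×5.47) = 1.498×10^-5 K/W
R_cellular glass = L/(kA) = 0.095/(0.0426×5.47) = 0.4077 K/W
R_outer film = 1/(h_o·A) = 1/(18.3×5.47) = 0.00999 K/W
R_total = 0.4177 K/W
Q = ΔT / R_total = 30 / 0.4177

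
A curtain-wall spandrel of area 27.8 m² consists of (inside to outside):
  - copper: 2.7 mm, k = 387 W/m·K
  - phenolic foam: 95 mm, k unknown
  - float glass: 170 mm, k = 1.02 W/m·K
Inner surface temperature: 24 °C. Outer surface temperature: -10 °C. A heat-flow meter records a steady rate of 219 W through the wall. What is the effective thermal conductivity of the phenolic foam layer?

Model the wall as resistances in series:
R_copper = L/(kA) = 0.0027/(387×27.8) = 2.51×10^-7 K/W
R_float glass = L/(kA) = 0.17/(1.02×27.8) = 0.005995 K/W
Sum of known resistances R_other = 0.005995 K/W
Total R = ΔT/Q = 34/219 = 0.1553 K/W
R_phenolic foam = R_total − R_other = 0.1493 K/W
k = L/(R·A) = 0.095/(0.1493×27.8)

k ≈ 0.0229 W/(m·K)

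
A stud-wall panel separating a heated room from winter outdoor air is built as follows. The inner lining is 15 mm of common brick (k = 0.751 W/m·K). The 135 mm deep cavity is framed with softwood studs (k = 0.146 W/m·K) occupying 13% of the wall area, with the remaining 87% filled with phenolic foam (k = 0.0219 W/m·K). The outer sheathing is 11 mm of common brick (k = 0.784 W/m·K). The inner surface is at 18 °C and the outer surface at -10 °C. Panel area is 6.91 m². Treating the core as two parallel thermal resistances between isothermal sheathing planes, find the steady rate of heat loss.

Sheathing layers in series; stud and cavity paths in parallel between them.
R_inner = 0.015/(0.751×6.91) = 0.002891 K/W
R_stud  = 0.135/(0.146×0.13×6.91) = 1.029 K/W
R_cav   = 0.135/(0.0219×0.87×6.91) = 1.025 K/W
1/R_core = 1/R_stud + 1/R_cav → R_core = 0.5137 K/W
R_outer = 0.011/(0.784×6.91) = 0.00203 K/W
R_total = 0.5186 K/W
Q = ΔT/R_total = 28/0.5186

Q ≈ 54 W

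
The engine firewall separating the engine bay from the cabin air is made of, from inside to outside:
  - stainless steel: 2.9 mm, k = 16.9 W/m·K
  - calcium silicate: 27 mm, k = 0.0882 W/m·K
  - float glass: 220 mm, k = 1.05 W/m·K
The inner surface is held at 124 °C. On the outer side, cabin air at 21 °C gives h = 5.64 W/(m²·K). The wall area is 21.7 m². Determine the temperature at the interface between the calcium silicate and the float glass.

Series thermal resistances:
R_stainless steel = L/(kA) = 0.0029/(16.9×21.7) = 7.908×10^-6 K/W
R_calcium silicate = L/(kA) = 0.027/(0.0882×21.7) = 0.01411 K/W
R_float glass = L/(kA) = 0.22/(1.05×21.7) = 0.009655 K/W
R_outer film = 1/(h_o·A) = 1/(5.64×21.7) = 0.008171 K/W
R_total = 0.03194 K/W;  Q = ΔT/R_total = 103/0.03194 = 3225 W
T_interface = T_inner − Q·ΣR(inner→interface) = 124 − 3220×0.01411

T ≈ 78.5 °C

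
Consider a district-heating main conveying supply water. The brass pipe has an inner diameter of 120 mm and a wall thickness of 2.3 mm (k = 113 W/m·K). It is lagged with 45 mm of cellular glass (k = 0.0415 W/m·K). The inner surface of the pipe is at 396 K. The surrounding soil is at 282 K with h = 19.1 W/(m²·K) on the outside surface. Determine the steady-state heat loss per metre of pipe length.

q′ ≈ 52.7 W/m

Cylindrical conduction, so R = ln(r₂/r₁)/(2πkL) per layer, in series:
R_brass pipe wall = ln(62.3/60)/(2π×113×1) = 5.298×10^-5 K/W
R_cellular glass = ln(107.3/62.3)/(2π×0.0415×1) = 2.085 K/W
R_outer film = 1/(h_o·2πr_oL) = 1/(19.1×2π×0.1073×1) = 0.07766 K/W
R_total = 2.163 K/W
Q = ΔT/R_total = 114/2.163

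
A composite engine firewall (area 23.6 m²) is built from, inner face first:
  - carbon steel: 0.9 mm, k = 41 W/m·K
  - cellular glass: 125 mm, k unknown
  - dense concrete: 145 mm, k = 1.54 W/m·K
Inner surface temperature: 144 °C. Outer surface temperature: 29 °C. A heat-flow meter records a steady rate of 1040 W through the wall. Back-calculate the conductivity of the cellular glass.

k ≈ 0.0497 W/(m·K)

Thermal resistances in series:
R_carbon steel = L/(kA) = 0.0009/(41×23.6) = 9.301×10^-7 K/W
R_dense concrete = L/(kA) = 0.145/(1.54×23.6) = 0.00399 K/W
Sum of known resistances R_other = 0.003991 K/W
Total R = ΔT/Q = 115/1040 = 0.1106 K/W
R_cellular glass = R_total − R_other = 0.1066 K/W
k = L/(R·A) = 0.125/(0.1066×23.6)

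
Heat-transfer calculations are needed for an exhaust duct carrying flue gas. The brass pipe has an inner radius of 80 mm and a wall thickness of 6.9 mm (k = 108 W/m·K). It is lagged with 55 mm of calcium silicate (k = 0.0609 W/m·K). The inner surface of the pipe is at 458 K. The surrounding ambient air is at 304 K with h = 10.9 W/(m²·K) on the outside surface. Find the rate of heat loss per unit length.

Radial resistances (cylindrical: R_cond = ln(r_o/r_i)/(2πkL), R_conv = 1/(h·2πrL)):
R_brass pipe wall = ln(86.9/80)/(2π×108×1) = 1.219×10^-4 K/W
R_calcium silicate = ln(141.9/86.9)/(2π×0.0609×1) = 1.282 K/W
R_outer film = 1/(h_o·2πr_oL) = 1/(10.9×2π×0.1419×1) = 0.1029 K/W
R_total = 1.385 K/W
Q = ΔT/R_total = 154/1.385

q′ ≈ 111 W/m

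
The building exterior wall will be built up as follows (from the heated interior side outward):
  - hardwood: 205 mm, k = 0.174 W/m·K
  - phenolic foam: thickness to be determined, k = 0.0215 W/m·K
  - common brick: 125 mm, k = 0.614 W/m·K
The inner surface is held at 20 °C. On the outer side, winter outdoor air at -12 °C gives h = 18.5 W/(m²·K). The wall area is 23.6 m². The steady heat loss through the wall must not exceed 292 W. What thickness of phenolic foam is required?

L ≈ 24.7 mm

Using the resistance-network approach (series):
R_hardwood = L/(kA) = 0.205/(0.174×23.6) = 0.04992 K/W
R_common brick = L/(kA) = 0.125/(0.614×23.6) = 0.008626 K/W
R_outer film = 1/(h_o·A) = 1/(18.5×23.6) = 0.00229 K/W
Sum of the known resistances R_other = 0.06084 K/W
Required total resistance R_tot = ΔT/Q_allow = 32/292 = 0.1096 K/W
R_phenolic foam = R_tot − R_other = 0.04875 K/W
L = R·k·A = 0.04875×0.0215×23.6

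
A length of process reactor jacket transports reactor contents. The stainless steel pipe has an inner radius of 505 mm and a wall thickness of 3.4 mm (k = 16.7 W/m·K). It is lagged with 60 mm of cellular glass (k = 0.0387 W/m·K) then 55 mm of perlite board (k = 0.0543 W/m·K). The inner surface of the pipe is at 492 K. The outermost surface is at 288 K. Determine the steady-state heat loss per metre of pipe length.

q′ ≈ 280 W/m

Cylindrical conduction, so R = ln(r₂/r₁)/(2πkL) per layer, in series:
R_stainless steel pipe wall = ln(508.4/505)/(2π×16.7×1) = 6.395×10^-5 K/W
R_cellular glass = ln(568.4/508.4)/(2π×0.0387×1) = 0.4588 K/W
R_perlite board = ln(623.4/568.4)/(2π×0.0543×1) = 0.2707 K/W
R_total = 0.7296 K/W
Q = ΔT/R_total = 204/0.7296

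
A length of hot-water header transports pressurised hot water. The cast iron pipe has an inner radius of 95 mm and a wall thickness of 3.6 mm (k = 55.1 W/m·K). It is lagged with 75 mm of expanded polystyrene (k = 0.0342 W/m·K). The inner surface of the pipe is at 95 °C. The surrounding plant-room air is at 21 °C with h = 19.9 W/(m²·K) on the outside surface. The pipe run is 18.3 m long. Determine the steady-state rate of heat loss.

For a radial system each layer contributes R = ln(r_out/r_in)/(2πkL); films add R = 1/(hA).
R_cast iron pipe wall = ln(98.6/95)/(2π×55.1×18.3) = 5.871×10^-6 K/W
R_expanded polystyrene = ln(173.6/98.6)/(2π×0.0342×18.3) = 0.1439 K/W
R_outer film = 1/(h_o·2πr_oL) = 1/(19.9×2π×0.1736×18.3) = 0.002517 K/W
R_total = 0.1464 K/W
Q = ΔT/R_total = 74/0.1464

Q ≈ 506 W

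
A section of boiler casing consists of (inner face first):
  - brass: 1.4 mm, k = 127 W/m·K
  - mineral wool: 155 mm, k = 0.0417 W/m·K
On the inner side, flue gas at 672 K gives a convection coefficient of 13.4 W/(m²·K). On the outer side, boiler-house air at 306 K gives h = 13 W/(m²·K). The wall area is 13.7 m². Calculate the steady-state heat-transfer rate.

Q ≈ 1300 W

Treating each layer as a thermal resistance in series:
R_inner film = 1/(h_i·A) = 1/(13.4×13.7) = 0.005447 K/W
R_brass = L/(kA) = 0.0014/(127×13.7) = 8.046×10^-7 K/W
R_mineral wool = L/(kA) = 0.155/(0.0417×13.7) = 0.2713 K/W
R_outer film = 1/(h_o·A) = 1/(13×13.7) = 0.005615 K/W
R_total = 0.2824 K/W
Q = ΔT / R_total = 366 / 0.2824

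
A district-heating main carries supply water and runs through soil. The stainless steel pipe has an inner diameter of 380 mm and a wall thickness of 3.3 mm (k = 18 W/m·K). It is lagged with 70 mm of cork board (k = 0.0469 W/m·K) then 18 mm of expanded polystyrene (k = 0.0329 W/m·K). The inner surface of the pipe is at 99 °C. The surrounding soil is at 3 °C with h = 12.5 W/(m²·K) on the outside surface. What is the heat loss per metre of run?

Cylindrical conduction, so R = ln(r₂/r₁)/(2πkL) per layer, in series:
R_stainless steel pipe wall = ln(193.3/190)/(2π×18×1) = 1.523×10^-4 K/W
R_cork board = ln(263.3/193.3)/(2π×0.0469×1) = 1.049 K/W
R_expanded polystyrene = ln(281.3/263.3)/(2π×0.0329×1) = 0.3199 K/W
R_outer film = 1/(h_o·2πr_oL) = 1/(12.5×2π×0.2813×1) = 0.04526 K/W
R_total = 1.414 K/W
Q = ΔT/R_total = 96/1.414

q′ ≈ 67.9 W/m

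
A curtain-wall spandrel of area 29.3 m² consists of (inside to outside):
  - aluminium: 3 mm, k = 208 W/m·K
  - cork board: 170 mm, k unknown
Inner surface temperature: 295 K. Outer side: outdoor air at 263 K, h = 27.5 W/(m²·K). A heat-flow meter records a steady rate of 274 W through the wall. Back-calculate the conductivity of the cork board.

Thermal resistances in series:
R_aluminium = L/(kA) = 0.003/(208×29.3) = 4.923×10^-7 K/W
R_outer film = 1/(h_o·A) = 1/(27.5×29.3) = 0.001241 K/W
Sum of known resistances R_other = 0.001242 K/W
Total R = ΔT/Q = 32/274 = 0.1168 K/W
R_cork board = R_total − R_other = 0.1155 K/W
k = L/(R·A) = 0.17/(0.1155×29.3)

k ≈ 0.0502 W/(m·K)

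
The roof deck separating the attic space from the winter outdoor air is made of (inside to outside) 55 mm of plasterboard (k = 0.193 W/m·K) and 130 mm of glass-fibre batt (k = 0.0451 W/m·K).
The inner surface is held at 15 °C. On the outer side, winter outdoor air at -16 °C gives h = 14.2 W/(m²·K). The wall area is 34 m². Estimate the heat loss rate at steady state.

Q ≈ 326 W

Using the resistance-network approach (series):
R_plasterboard = L/(kA) = 0.055/(0.193×34) = 0.008382 K/W
R_glass-fibre batt = L/(kA) = 0.13/(0.0451×34) = 0.08478 K/W
R_outer film = 1/(h_o·A) = 1/(14.2×34) = 0.002071 K/W
R_total = 0.09523 K/W
Q = ΔT / R_total = 31 / 0.09523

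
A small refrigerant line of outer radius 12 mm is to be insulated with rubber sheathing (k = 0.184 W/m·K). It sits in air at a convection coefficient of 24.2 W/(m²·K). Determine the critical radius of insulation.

For a cylinder r_cr = k/h = 0.184/24.2
r_cr = 7.6 mm; since the bare radius (12 mm) is above r_cr, any added insulation will reduce heat loss.

r_cr ≈ 7.6 mm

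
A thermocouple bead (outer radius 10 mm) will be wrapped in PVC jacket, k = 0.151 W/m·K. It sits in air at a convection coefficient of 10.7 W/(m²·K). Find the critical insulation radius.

r_cr ≈ 28.2 mm

For a sphere r_cr = 2k/h = 2×0.151/10.7
r_cr = 28.2 mm; since the bare radius (10 mm) is below r_cr, adding a thin layer of insulation will *increase* heat loss.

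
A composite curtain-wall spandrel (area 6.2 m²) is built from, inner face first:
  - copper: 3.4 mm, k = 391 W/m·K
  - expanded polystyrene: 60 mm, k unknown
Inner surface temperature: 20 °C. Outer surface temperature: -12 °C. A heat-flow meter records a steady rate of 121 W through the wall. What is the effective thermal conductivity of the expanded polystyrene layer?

k ≈ 0.0366 W/(m·K)

Treating each layer as a thermal resistance in series:
R_copper = L/(kA) = 0.0034/(391×6.2) = 1.403×10^-6 K/W
Sum of known resistances R_other = 1.403×10^-6 K/W
Total R = ΔT/Q = 32/121 = 0.2645 K/W
R_expanded polystyrene = R_total − R_other = 0.2645 K/W
k = L/(R·A) = 0.06/(0.2645×6.2)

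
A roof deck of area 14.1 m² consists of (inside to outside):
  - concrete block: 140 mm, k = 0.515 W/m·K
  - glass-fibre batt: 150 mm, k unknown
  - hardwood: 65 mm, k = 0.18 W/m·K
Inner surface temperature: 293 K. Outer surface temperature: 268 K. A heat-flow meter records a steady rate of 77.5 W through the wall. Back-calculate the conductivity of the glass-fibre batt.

Model the wall as resistances in series:
R_concrete block = L/(kA) = 0.14/(0.515×14.1) = 0.01928 K/W
R_hardwood = L/(kA) = 0.065/(0.18×14.1) = 0.02561 K/W
Sum of known resistances R_other = 0.04489 K/W
Total R = ΔT/Q = 25/77.5 = 0.3226 K/W
R_glass-fibre batt = R_total − R_other = 0.2777 K/W
k = L/(R·A) = 0.15/(0.2777×14.1)

k ≈ 0.0383 W/(m·K)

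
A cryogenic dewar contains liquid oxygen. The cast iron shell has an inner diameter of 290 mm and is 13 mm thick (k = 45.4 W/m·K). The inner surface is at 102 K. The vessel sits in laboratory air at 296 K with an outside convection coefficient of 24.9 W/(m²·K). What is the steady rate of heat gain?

Q ≈ 1500 W

Radial (spherical) resistances in series:
R_cast iron shell = (1/0.145 − 1/0.158)/(4π×45.4) = 9.946×10^-4 K/W
R_outer film = 1/(h·4πr_o²) = 1/(24.9×4π×0.158²) = 0.128 K/W
R_total = 0.129 K/W
Q = ΔT/R_total = 194/0.129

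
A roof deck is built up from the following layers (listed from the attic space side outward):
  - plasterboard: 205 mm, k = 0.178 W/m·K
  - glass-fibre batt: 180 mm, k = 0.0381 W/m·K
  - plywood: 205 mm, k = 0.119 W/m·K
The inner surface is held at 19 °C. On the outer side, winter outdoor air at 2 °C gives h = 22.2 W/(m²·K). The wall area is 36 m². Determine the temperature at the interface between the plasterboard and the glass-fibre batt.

Thermal resistances in series:
R_plasterboard = L/(kA) = 0.205/(0.178×36) = 0.03199 K/W
R_glass-fibre batt = L/(kA) = 0.18/(0.0381×36) = 0.1312 K/W
R_plywood = L/(kA) = 0.205/(0.119×36) = 0.04785 K/W
R_outer film = 1/(h_o·A) = 1/(22.2×36) = 0.001251 K/W
R_total = 0.2123 K/W;  Q = ΔT/R_total = 17/0.2123 = 80.06 W
T_interface = T_inner − Q·ΣR(inner→interface) = 19 − 80.1×0.03199

T ≈ 16.4 °C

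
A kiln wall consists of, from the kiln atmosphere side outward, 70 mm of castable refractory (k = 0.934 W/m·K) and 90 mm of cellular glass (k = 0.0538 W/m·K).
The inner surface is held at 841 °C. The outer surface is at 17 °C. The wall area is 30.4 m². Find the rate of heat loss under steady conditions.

Using the resistance-network approach (series):
R_castable refractory = L/(kA) = 0.07/(0.934×30.4) = 0.002465 K/W
R_cellular glass = L/(kA) = 0.09/(0.0538×30.4) = 0.05503 K/W
R_total = 0.05749 K/W
Q = ΔT / R_total = 824 / 0.05749

Q ≈ 14300 W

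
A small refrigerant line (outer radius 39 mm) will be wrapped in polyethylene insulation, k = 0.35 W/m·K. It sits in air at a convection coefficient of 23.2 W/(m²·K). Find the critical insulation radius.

For a cylinder r_cr = k/h = 0.35/23.2
r_cr = 15.1 mm; since the bare radius (39 mm) is above r_cr, any added insulation will reduce heat loss.

r_cr ≈ 15.1 mm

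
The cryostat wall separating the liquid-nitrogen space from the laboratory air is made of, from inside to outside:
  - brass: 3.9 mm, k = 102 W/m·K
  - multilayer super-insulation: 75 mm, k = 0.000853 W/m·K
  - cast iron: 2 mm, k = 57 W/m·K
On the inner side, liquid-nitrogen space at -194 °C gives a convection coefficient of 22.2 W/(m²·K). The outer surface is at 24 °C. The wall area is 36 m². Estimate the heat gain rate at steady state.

Q ≈ 89.2 W

Thermal resistances in series:
R_inner film = 1/(h_i·A) = 1/(22.2×36) = 0.001251 K/W
R_brass = L/(kA) = 0.0039/(102×36) = 1.062×10^-6 K/W
R_multilayer super-insulation = L/(kA) = 0.075/(0.000853×36) = 2.442 K/W
R_cast iron = L/(kA) = 0.002/(57×36) = 9.747×10^-7 K/W
R_total = 2.444 K/W
Q = ΔT / R_total = 218 / 2.444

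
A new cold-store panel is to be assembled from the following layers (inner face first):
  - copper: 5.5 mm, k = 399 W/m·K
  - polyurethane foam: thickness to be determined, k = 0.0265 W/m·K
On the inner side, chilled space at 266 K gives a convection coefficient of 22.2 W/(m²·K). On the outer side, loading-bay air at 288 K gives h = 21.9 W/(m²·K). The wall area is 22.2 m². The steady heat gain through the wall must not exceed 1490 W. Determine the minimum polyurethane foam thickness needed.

Using the resistance-network approach (series):
R_inner film = 1/(h_i·A) = 1/(22.2×22.2) = 0.002029 K/W
R_copper = L/(kA) = 0.0055/(399×22.2) = 6.209×10^-7 K/W
R_outer film = 1/(h_o·A) = 1/(21.9×22.2) = 0.002057 K/W
Sum of the known resistances R_other = 0.004087 K/W
Required total resistance R_tot = ΔT/Q_allow = 22/1490 = 0.01477 K/W
R_polyurethane foam = R_tot − R_other = 0.01068 K/W
L = R·k·A = 0.01068×0.0265×22.2

L ≈ 6.28 mm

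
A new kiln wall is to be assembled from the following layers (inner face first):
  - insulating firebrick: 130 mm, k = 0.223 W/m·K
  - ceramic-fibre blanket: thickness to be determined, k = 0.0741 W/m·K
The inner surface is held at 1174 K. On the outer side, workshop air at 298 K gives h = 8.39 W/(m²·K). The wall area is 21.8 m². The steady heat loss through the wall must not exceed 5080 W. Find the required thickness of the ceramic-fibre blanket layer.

L ≈ 227 mm

Model the wall as resistances in series:
R_insulating firebrick = L/(kA) = 0.13/(0.223×21.8) = 0.02674 K/W
R_outer film = 1/(h_o·A) = 1/(8.39×21.8) = 0.005467 K/W
Sum of the known resistances R_other = 0.03221 K/W
Required total resistance R_tot = ΔT/Q_allow = 876/5080 = 0.1724 K/W
R_ceramic-fibre blanket = R_tot − R_other = 0.1402 K/W
L = R·k·A = 0.1402×0.0741×21.8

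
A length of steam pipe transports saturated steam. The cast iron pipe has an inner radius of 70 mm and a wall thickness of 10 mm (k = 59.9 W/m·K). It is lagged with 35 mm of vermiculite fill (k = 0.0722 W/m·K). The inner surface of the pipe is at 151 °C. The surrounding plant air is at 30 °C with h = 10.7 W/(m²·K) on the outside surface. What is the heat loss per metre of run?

q′ ≈ 130 W/m

Per-layer cylindrical resistances, series-summed:
R_cast iron pipe wall = ln(80/70)/(2π×59.9×1) = 3.548×10^-4 K/W
R_vermiculite fill = ln(115/80)/(2π×0.0722×1) = 0.8 K/W
R_outer film = 1/(h_o·2πr_oL) = 1/(10.7×2π×0.115×1) = 0.1293 K/W
R_total = 0.9297 K/W
Q = ΔT/R_total = 121/0.9297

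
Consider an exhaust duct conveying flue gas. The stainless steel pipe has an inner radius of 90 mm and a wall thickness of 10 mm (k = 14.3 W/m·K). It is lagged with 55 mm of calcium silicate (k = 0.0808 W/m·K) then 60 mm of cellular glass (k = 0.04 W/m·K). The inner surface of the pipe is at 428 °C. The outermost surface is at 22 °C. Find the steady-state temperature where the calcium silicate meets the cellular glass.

Per-layer cylindrical resistances, series-summed:
R_stainless steel pipe wall = ln(100/90)/(2π×14.3×1) = 0.001173 K/W
R_calcium silicate = ln(155/100)/(2π×0.0808×1) = 0.8632 K/W
R_cellular glass = ln(215/155)/(2π×0.04×1) = 1.302 K/W
R_total = 2.166 K/W
Q = ΔT/R_total = 406/2.166
Q = 187 W/m
T_interface = T_inner − Q·ΣR(inner→interface) = 428 − 187×0.8644

T ≈ 266 °C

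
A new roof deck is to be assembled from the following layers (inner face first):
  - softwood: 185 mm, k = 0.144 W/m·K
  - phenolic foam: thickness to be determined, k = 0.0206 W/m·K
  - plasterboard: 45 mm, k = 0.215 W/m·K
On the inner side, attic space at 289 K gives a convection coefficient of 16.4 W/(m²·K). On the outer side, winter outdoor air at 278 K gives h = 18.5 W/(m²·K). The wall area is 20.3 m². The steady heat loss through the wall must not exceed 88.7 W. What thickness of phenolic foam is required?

Thermal resistances in series:
R_inner film = 1/(h_i·A) = 1/(16.4×20.3) = 0.003004 K/W
R_softwood = L/(kA) = 0.185/(0.144×20.3) = 0.06329 K/W
R_plasterboard = L/(kA) = 0.045/(0.215×20.3) = 0.01031 K/W
R_outer film = 1/(h_o·A) = 1/(18.5×20.3) = 0.002663 K/W
Sum of the known resistances R_other = 0.07926 K/W
Required total resistance R_tot = ΔT/Q_allow = 11/88.7 = 0.124 K/W
R_phenolic foam = R_tot − R_other = 0.04475 K/W
L = R·k·A = 0.04475×0.0206×20.3

L ≈ 18.7 mm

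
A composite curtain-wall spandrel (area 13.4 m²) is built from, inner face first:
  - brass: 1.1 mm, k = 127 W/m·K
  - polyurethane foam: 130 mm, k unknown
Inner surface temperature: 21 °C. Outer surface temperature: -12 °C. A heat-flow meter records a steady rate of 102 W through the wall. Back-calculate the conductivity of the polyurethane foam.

k ≈ 0.03 W/(m·K)

Thermal resistances in series:
R_brass = L/(kA) = 0.0011/(127×13.4) = 6.464×10^-7 K/W
Sum of known resistances R_other = 6.464×10^-7 K/W
Total R = ΔT/Q = 33/102 = 0.3235 K/W
R_polyurethane foam = R_total − R_other = 0.3235 K/W
k = L/(R·A) = 0.13/(0.3235×13.4)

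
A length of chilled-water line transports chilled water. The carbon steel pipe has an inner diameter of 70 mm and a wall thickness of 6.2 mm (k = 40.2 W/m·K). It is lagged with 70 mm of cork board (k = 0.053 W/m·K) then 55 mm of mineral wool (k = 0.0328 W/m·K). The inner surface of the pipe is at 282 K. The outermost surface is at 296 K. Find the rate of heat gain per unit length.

Per-layer cylindrical resistances, series-summed:
R_carbon steel pipe wall = ln(41.2/35)/(2π×40.2×1) = 6.457×10^-4 K/W
R_cork board = ln(111.2/41.2)/(2π×0.053×1) = 2.982 K/W
R_mineral wool = ln(166.2/111.2)/(2π×0.0328×1) = 1.95 K/W
R_total = 4.932 K/W
Q = ΔT/R_total = 14/4.932

q′ ≈ 2.84 W/m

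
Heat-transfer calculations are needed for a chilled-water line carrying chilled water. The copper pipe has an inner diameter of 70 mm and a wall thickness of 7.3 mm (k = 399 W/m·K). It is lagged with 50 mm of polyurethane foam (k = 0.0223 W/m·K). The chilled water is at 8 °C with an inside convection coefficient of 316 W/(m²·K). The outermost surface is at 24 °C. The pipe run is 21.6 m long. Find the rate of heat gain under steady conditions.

Q ≈ 61.9 W

For a radial system each layer contributes R = ln(r_out/r_in)/(2πkL); films add R = 1/(hA).
R_inner film = 1/(h_i·2πr₁L) = 1/(316×2π×0.035×21.6) = 6.662×10^-4 K/W
R_copper pipe wall = ln(42.3/35)/(2π×399×21.6) = 3.498×10^-6 K/W
R_polyurethane foam = ln(92.3/42.3)/(2π×0.0223×21.6) = 0.2578 K/W
R_total = 0.2585 K/W
Q = ΔT/R_total = 16/0.2585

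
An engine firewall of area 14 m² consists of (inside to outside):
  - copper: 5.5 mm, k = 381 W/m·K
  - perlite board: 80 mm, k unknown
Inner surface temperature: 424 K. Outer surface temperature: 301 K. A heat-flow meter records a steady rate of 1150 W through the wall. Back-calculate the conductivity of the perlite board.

k ≈ 0.0534 W/(m·K)

Model the wall as resistances in series:
R_copper = L/(kA) = 0.0055/(381×14) = 1.031×10^-6 K/W
Sum of known resistances R_other = 1.031×10^-6 K/W
Total R = ΔT/Q = 123/1150 = 0.107 K/W
R_perlite board = R_total − R_other = 0.107 K/W
k = L/(R·A) = 0.08/(0.107×14)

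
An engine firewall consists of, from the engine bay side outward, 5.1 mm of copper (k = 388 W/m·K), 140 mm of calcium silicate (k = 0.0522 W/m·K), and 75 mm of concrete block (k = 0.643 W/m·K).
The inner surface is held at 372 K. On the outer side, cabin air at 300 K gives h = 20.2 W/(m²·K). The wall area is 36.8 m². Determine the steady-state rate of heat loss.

Treating each layer as a thermal resistance in series:
R_copper = L/(kA) = 0.0051/(388×36.8) = 3.572×10^-7 K/W
R_calcium silicate = L/(kA) = 0.14/(0.0522×36.8) = 0.07288 K/W
R_concrete block = L/(kA) = 0.075/(0.643×36.8) = 0.00317 K/W
R_outer film = 1/(h_o·A) = 1/(20.2×36.8) = 0.001345 K/W
R_total = 0.0774 K/W
Q = ΔT / R_total = 72 / 0.0774

Q ≈ 930 W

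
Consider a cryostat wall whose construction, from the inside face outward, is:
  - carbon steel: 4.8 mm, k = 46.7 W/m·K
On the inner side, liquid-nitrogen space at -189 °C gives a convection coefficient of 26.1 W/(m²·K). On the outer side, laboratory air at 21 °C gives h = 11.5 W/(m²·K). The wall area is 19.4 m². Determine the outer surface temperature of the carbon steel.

T ≈ -125 °C

Using the resistance-network approach (series):
R_inner film = 1/(h_i·A) = 1/(26.1×19.4) = 0.001975 K/W
R_carbon steel = L/(kA) = 0.0048/(46.7×19.4) = 5.298×10^-6 K/W
R_outer film = 1/(h_o·A) = 1/(11.5×19.4) = 0.004482 K/W
R_total = 0.006463 K/W;  Q = ΔT/R_total = 210/0.006463 = 32490 W
T_interface = T_inner + Q·ΣR(inner→interface) = -189 + 32500×0.00198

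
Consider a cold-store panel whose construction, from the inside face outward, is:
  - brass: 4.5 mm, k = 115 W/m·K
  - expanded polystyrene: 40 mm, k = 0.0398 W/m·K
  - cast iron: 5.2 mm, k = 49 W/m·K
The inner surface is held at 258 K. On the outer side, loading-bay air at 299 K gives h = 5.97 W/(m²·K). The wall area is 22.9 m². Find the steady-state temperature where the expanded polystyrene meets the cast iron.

Series thermal resistances:
R_brass = L/(kA) = 0.0045/(115×22.9) = 1.709×10^-6 K/W
R_expanded polystyrene = L/(kA) = 0.04/(0.0398×22.9) = 0.04389 K/W
R_cast iron = L/(kA) = 0.0052/(49×22.9) = 4.634×10^-6 K/W
R_outer film = 1/(h_o·A) = 1/(5.97×22.9) = 0.007315 K/W
R_total = 0.05121 K/W;  Q = ΔT/R_total = 41/0.05121 = 800.6 W
T_interface = T_inner + Q·ΣR(inner→interface) = 258 + 801×0.04389

T ≈ 293 K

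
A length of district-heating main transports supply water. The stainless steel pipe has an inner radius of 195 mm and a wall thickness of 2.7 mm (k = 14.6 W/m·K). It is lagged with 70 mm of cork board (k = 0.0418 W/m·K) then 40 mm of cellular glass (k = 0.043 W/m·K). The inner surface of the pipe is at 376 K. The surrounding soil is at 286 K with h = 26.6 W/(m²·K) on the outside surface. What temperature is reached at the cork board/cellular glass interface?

T ≈ 314 K

For a radial system each layer contributes R = ln(r_out/r_in)/(2πkL); films add R = 1/(hA).
R_stainless steel pipe wall = ln(197.7/195)/(2π×14.6×1) = 1.499×10^-4 K/W
R_cork board = ln(267.7/197.7)/(2π×0.0418×1) = 1.154 K/W
R_cellular glass = ln(307.7/267.7)/(2π×0.043×1) = 0.5154 K/W
R_outer film = 1/(h_o·2πr_oL) = 1/(26.6×2π×0.3077×1) = 0.01945 K/W
R_total = 1.689 K/W
Q = ΔT/R_total = 90/1.689
Q = 53.3 W/m
T_interface = T_inner − Q·ΣR(inner→interface) = 376 − 53.3×1.154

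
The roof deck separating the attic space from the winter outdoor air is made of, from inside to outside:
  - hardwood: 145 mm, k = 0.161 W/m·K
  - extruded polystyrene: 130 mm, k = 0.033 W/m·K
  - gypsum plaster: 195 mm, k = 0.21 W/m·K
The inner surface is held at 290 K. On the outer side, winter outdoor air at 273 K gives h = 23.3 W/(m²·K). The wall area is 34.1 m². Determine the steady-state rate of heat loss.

Q ≈ 99.8 W

Thermal resistances in series:
R_hardwood = L/(kA) = 0.145/(0.161×34.1) = 0.02641 K/W
R_extruded polystyrene = L/(kA) = 0.13/(0.033×34.1) = 0.1155 K/W
R_gypsum plaster = L/(kA) = 0.195/(0.21×34.1) = 0.02723 K/W
R_outer film = 1/(h_o·A) = 1/(23.3×34.1) = 0.001259 K/W
R_total = 0.1704 K/W
Q = ΔT / R_total = 17 / 0.1704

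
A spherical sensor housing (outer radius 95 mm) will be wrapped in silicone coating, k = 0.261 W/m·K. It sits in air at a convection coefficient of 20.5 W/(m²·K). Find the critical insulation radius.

For a sphere r_cr = 2k/h = 2×0.261/20.5
r_cr = 25.5 mm; since the bare radius (95 mm) is above r_cr, any added insulation will reduce heat loss.

r_cr ≈ 25.5 mm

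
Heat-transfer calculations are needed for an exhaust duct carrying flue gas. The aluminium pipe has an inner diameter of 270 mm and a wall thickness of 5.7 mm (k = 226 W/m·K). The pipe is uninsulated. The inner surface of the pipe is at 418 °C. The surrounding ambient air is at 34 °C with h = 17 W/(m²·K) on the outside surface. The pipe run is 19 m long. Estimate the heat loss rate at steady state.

Cylindrical conduction, so R = ln(r₂/r₁)/(2πkL) per layer, in series:
R_aluminium pipe wall = ln(140.7/135)/(2π×226×19) = 1.533×10^-6 K/W
R_outer film = 1/(h_o·2πr_oL) = 1/(17×2π×0.1407×19) = 0.003502 K/W
R_total = 0.003504 K/W
Q = ΔT/R_total = 384/0.003504

Q ≈ 110000 W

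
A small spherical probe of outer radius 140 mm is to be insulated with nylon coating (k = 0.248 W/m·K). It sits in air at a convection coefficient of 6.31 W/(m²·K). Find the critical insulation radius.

r_cr ≈ 78.6 mm

For a sphere r_cr = 2k/h = 2×0.248/6.31
r_cr = 78.6 mm; since the bare radius (140 mm) is above r_cr, any added insulation will reduce heat loss.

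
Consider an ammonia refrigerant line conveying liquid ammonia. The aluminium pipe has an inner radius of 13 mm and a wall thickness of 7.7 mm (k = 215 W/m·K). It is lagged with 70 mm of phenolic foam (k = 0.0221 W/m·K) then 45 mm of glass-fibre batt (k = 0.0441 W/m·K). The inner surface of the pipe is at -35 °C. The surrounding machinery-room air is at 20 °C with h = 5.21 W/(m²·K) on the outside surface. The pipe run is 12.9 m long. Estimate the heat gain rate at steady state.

Q ≈ 57.6 W

For a radial system each layer contributes R = ln(r_out/r_in)/(2πkL); films add R = 1/(hA).
R_aluminium pipe wall = ln(20.7/13)/(2π×215×12.9) = 2.669×10^-5 K/W
R_phenolic foam = ln(90.7/20.7)/(2π×0.0221×12.9) = 0.8248 K/W
R_glass-fibre batt = ln(135.7/90.7)/(2π×0.0441×12.9) = 0.1127 K/W
R_outer film = 1/(h_o·2πr_oL) = 1/(5.21×2π×0.1357×12.9) = 0.01745 K/W
R_total = 0.955 K/W
Q = ΔT/R_total = 55/0.955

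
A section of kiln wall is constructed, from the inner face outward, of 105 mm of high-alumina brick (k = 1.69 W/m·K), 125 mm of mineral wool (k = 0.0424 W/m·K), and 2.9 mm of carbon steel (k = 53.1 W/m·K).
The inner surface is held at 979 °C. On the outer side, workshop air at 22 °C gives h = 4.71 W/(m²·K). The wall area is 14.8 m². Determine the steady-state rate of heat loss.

Q ≈ 4400 W

Model the wall as resistances in series:
R_high-alumina brick = L/(kA) = 0.105/(1.69×14.8) = 0.004198 K/W
R_mineral wool = L/(kA) = 0.125/(0.0424×14.8) = 0.1992 K/W
R_carbon steel = L/(kA) = 0.0029/(53.1×14.8) = 3.69×10^-6 K/W
R_outer film = 1/(h_o·A) = 1/(4.71×14.8) = 0.01435 K/W
R_total = 0.2177 K/W
Q = ΔT / R_total = 957 / 0.2177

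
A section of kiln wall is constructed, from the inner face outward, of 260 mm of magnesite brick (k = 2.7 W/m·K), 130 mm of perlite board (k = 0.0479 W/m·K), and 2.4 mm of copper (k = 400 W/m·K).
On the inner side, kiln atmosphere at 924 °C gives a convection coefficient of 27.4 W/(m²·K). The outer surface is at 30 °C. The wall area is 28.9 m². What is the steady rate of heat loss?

Q ≈ 9080 W

Series thermal resistances:
R_inner film = 1/(h_i·A) = 1/(27.4×28.9) = 0.001263 K/W
R_magnesite brick = L/(kA) = 0.26/(2.7×28.9) = 0.003332 K/W
R_perlite board = L/(kA) = 0.13/(0.0479×28.9) = 0.09391 K/W
R_copper = L/(kA) = 0.0024/(400×28.9) = 2.076×10^-7 K/W
R_total = 0.0985 K/W
Q = ΔT / R_total = 894 / 0.0985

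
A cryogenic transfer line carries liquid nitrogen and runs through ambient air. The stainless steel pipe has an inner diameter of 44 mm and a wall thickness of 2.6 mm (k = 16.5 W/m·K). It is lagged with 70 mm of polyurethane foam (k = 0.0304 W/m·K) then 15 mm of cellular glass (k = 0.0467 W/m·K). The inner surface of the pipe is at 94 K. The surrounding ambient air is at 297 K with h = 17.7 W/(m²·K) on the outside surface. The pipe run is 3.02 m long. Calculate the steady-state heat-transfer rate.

Treating each annulus and film as a series resistance:
R_stainless steel pipe wall = ln(24.6/22)/(2π×16.5×3.02) = 3.568×10^-4 K/W
R_polyurethane foam = ln(94.6/24.6)/(2π×0.0304×3.02) = 2.335 K/W
R_cellular glass = ln(109.6/94.6)/(2π×0.0467×3.02) = 0.1661 K/W
R_outer film = 1/(h_o·2πr_oL) = 1/(17.7×2π×0.1096×3.02) = 0.02717 K/W
R_total = 2.529 K/W
Q = ΔT/R_total = 203/2.529

Q ≈ 80.3 W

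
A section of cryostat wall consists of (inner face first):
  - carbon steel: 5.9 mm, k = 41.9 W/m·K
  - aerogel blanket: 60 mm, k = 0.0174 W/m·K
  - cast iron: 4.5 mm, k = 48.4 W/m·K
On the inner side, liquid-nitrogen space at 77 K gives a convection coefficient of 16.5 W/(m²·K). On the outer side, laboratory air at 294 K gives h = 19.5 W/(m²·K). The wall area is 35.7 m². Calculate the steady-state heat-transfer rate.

Q ≈ 2180 W

Model the wall as resistances in series:
R_inner film = 1/(h_i·A) = 1/(16.5×35.7) = 0.001698 K/W
R_carbon steel = L/(kA) = 0.0059/(41.9×35.7) = 3.944×10^-6 K/W
R_aerogel blanket = L/(kA) = 0.06/(0.0174×35.7) = 0.09659 K/W
R_cast iron = L/(kA) = 0.0045/(48.4×35.7) = 2.604×10^-6 K/W
R_outer film = 1/(h_o·A) = 1/(19.5×35.7) = 0.001436 K/W
R_total = 0.09973 K/W
Q = ΔT / R_total = 217 / 0.09973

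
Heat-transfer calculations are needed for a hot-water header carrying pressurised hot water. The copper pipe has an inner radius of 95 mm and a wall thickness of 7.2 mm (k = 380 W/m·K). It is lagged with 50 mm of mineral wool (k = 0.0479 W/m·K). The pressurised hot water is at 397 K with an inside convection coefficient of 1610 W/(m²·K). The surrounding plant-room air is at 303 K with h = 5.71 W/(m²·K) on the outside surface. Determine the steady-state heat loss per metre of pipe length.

q′ ≈ 62.4 W/m

Cylindrical conduction, so R = ln(r₂/r₁)/(2πkL) per layer, in series:
R_inner film = 1/(h_i·2πr₁L) = 1/(1610×2π×0.095×1) = 0.001041 K/W
R_copper pipe wall = ln(102.2/95)/(2π×380×1) = 3.06×10^-5 K/W
R_mineral wool = ln(152.2/102.2)/(2π×0.0479×1) = 1.323 K/W
R_outer film = 1/(h_o·2πr_oL) = 1/(5.71×2π×0.1522×1) = 0.1831 K/W
R_total = 1.507 K/W
Q = ΔT/R_total = 94/1.507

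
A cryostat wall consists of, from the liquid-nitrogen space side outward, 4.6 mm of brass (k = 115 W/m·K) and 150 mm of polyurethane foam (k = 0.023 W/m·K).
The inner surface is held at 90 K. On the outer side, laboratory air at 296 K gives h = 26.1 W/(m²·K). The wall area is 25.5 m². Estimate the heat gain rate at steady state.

Q ≈ 801 W

Model the wall as resistances in series:
R_brass = L/(kA) = 0.0046/(115×25.5) = 1.569×10^-6 K/W
R_polyurethane foam = L/(kA) = 0.15/(0.023×25.5) = 0.2558 K/W
R_outer film = 1/(h_o·A) = 1/(26.1×25.5) = 0.001503 K/W
R_total = 0.2573 K/W
Q = ΔT / R_total = 206 / 0.2573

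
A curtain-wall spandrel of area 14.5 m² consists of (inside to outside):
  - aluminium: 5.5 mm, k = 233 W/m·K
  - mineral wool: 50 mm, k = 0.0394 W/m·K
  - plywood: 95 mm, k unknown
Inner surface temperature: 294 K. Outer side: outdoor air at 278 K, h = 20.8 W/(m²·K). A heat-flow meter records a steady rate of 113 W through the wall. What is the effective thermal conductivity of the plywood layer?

k ≈ 0.129 W/(m·K)

Using the resistance-network approach (series):
R_aluminium = L/(kA) = 0.0055/(233×14.5) = 1.628×10^-6 K/W
R_mineral wool = L/(kA) = 0.05/(0.0394×14.5) = 0.08752 K/W
R_outer film = 1/(h_o·A) = 1/(20.8×14.5) = 0.003316 K/W
Sum of known resistances R_other = 0.09084 K/W
Total R = ΔT/Q = 16/113 = 0.1416 K/W
R_plywood = R_total − R_other = 0.05076 K/W
k = L/(R·A) = 0.095/(0.05076×14.5)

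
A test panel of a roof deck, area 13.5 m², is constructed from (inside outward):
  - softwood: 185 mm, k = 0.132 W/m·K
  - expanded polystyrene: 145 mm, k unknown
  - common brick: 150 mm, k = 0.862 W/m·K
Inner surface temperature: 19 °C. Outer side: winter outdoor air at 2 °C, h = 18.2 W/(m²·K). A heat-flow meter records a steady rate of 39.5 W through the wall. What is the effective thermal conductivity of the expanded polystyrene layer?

Thermal resistances in series:
R_softwood = L/(kA) = 0.185/(0.132×13.5) = 0.1038 K/W
R_common brick = L/(kA) = 0.15/(0.862×13.5) = 0.01289 K/W
R_outer film = 1/(h_o·A) = 1/(18.2×13.5) = 0.00407 K/W
Sum of known resistances R_other = 0.1208 K/W
Total R = ΔT/Q = 17/39.5 = 0.4304 K/W
R_expanded polystyrene = R_total − R_other = 0.3096 K/W
k = L/(R·A) = 0.145/(0.3096×13.5)

k ≈ 0.0347 W/(m·K)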